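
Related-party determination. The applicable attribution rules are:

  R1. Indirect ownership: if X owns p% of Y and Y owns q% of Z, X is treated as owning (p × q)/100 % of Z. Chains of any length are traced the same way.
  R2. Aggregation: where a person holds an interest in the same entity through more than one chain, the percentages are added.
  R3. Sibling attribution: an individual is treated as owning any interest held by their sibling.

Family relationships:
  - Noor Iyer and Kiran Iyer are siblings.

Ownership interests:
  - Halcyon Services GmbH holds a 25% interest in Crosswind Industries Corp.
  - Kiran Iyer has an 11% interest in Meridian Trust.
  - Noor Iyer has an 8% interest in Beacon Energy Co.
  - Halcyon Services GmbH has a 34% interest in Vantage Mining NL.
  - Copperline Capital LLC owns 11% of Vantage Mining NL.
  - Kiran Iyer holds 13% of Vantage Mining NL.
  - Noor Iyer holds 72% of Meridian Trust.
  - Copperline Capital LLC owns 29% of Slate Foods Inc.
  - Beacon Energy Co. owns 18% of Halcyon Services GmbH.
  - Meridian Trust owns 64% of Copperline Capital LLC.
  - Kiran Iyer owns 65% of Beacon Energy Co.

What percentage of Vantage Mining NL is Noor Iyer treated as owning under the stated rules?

By sibling attribution (R3), Noor Iyer is treated as also owning Kiran Iyer's interest in Meridian Trust, giving 72% + 11% = 83%.
By sibling attribution (R3), Noor Iyer is treated as also owning Kiran Iyer's interest in Beacon Energy Co, giving 8% + 65% = 73%.
By sibling attribution (R3), Noor Iyer is treated as owning Kiran Iyer's 13% interest in Vantage Mining NL.
Chain via Meridian Trust → Copperline Capital LLC (R1): 83% × 64% × 11% = 5.8432% of Vantage Mining NL.
Chain via Beacon Energy Co. → Halcyon Services GmbH (R1): 73% × 18% × 34% = 4.4676% of Vantage Mining NL.
Direct interest in Vantage Mining NL: 13%.
Aggregating (R2): 5.8432% + 4.4676% + 13% = 23.3108%.

23.3108%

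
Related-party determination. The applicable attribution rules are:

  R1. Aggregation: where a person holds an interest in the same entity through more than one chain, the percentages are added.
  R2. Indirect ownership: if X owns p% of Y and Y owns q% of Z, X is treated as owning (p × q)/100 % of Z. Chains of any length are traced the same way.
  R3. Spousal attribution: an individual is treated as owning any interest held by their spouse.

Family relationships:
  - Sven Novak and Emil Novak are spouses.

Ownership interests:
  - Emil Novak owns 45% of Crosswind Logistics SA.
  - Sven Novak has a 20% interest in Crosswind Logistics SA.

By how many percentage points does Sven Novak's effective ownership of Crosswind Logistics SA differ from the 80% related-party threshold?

15

By spousal attribution (R3), Sven Novak is treated as also owning Emil Novak's interest in Crosswind Logistics SA, giving 20% + 45% = 65%.
Direct interest in Crosswind Logistics SA: 65%.
65% falls short of the 80% threshold by 15 percentage points.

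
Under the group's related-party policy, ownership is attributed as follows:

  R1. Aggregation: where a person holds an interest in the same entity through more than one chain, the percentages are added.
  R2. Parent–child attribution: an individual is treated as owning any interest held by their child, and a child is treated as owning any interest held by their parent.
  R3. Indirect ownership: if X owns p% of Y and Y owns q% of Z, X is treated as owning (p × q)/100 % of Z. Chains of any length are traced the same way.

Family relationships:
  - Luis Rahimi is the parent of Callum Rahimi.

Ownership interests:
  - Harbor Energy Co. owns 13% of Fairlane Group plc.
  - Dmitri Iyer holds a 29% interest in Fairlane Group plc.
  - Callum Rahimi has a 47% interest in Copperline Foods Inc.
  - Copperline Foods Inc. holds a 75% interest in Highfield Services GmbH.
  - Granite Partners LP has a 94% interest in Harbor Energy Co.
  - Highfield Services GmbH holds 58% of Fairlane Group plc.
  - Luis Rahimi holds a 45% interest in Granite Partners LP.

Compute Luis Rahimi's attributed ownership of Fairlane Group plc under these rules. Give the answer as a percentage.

By parent–child attribution (R2), Luis Rahimi is treated as owning Callum Rahimi's 47% interest in Copperline Foods Inc.
Chain via Granite Partners LP → Harbor Energy Co. (R3): 45% × 94% × 13% = 5.499% of Fairlane Group plc.
Chain via Copperline Foods Inc. → Highfield Services GmbH (R3): 47% × 75% × 58% = 20.445% of Fairlane Group plc.
Aggregating (R1): 5.499% + 20.445% = 25.944%.

25.944%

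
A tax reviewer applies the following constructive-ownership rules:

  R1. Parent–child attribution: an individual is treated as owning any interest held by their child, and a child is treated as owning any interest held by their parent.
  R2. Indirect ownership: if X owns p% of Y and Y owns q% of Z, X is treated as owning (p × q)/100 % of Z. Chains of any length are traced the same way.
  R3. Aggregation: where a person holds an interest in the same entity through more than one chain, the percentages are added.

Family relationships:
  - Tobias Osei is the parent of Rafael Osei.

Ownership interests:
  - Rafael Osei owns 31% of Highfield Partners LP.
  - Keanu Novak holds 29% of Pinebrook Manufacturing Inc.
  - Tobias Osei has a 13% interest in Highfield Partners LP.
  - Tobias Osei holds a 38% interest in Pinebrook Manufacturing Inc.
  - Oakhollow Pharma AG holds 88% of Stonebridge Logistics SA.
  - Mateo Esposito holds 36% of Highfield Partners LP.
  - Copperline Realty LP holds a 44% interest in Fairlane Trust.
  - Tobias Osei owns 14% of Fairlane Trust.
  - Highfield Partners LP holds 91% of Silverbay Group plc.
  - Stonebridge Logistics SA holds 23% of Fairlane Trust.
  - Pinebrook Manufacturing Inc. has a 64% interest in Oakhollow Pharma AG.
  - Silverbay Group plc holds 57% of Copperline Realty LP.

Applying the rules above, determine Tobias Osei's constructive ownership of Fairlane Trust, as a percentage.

28.9644%

By parent–child attribution (R1), Tobias Osei is treated as also owning Rafael Osei's interest in Highfield Partners LP, giving 13% + 31% = 44%.
Chain via Highfield Partners LP → Silverbay Group plc → Copperline Realty LP (R2): 44% × 91% × 57% × 44% = 10.042032% of Fairlane Trust.
Chain via Pinebrook Manufacturing Inc. → Oakhollow Pharma AG → Stonebridge Logistics SA (R2): 38% × 64% × 88% × 23% = 4.922368% of Fairlane Trust.
Direct interest in Fairlane Trust: 14%.
Aggregating (R3): 10.042032% + 4.922368% + 14% = 28.9644%.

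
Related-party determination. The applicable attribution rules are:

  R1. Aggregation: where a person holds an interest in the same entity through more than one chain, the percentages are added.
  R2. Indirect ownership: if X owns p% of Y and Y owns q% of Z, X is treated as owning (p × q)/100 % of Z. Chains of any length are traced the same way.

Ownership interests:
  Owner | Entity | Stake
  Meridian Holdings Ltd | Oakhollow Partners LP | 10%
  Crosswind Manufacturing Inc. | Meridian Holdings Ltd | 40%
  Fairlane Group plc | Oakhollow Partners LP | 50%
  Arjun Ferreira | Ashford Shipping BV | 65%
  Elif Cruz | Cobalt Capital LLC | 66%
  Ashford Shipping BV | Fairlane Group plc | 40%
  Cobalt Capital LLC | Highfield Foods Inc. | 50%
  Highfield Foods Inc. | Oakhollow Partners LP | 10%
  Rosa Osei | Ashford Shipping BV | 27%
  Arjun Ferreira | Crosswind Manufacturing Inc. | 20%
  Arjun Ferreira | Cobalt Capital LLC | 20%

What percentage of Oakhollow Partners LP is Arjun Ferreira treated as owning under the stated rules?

Chain via Ashford Shipping BV → Fairlane Group plc (R2): 65% × 40% × 50% = 13% of Oakhollow Partners LP.
Chain via Crosswind Manufacturing Inc. → Meridian Holdings Ltd (R2): 20% × 40% × 10% = 0.8% of Oakhollow Partners LP.
Chain via Cobalt Capital LLC → Highfield Foods Inc. (R2): 20% × 50% × 10% = 1% of Oakhollow Partners LP.
Aggregating (R1): 13% + 0.8% + 1% = 14.8%.

14.8%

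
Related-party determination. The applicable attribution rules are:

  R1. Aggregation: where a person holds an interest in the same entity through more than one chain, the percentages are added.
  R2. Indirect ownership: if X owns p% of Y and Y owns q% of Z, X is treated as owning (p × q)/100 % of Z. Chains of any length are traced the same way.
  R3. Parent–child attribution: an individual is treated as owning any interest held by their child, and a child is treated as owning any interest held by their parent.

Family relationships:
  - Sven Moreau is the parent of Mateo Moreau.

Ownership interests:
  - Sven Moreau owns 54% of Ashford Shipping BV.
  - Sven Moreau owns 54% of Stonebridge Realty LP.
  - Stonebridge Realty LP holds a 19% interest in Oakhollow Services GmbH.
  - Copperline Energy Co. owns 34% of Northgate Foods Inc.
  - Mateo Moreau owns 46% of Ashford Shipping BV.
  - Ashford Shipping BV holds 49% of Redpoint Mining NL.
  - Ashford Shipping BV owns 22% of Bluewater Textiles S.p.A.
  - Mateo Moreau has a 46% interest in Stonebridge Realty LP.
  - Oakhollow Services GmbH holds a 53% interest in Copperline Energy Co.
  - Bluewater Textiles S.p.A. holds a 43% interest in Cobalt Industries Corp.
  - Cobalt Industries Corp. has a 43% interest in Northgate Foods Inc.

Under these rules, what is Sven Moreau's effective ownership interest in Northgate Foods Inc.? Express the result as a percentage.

By parent–child attribution (R3), Sven Moreau is treated as also owning Mateo Moreau's interest in Ashford Shipping BV, giving 54% + 46% = 100%.
By parent–child attribution (R3), Sven Moreau is treated as also owning Mateo Moreau's interest in Stonebridge Realty LP, giving 54% + 46% = 100%.
Chain via Ashford Shipping BV → Bluewater Textiles S.p.A. → Cobalt Industries Corp. (R2): 100% × 22% × 43% × 43% = 4.0678% of Northgate Foods Inc.
Chain via Stonebridge Realty LP → Oakhollow Services GmbH → Copperline Energy Co. (R2): 100% × 19% × 53% × 34% = 3.4238% of Northgate Foods Inc.
Aggregating (R1): 4.0678% + 3.4238% = 7.4916%.

7.4916%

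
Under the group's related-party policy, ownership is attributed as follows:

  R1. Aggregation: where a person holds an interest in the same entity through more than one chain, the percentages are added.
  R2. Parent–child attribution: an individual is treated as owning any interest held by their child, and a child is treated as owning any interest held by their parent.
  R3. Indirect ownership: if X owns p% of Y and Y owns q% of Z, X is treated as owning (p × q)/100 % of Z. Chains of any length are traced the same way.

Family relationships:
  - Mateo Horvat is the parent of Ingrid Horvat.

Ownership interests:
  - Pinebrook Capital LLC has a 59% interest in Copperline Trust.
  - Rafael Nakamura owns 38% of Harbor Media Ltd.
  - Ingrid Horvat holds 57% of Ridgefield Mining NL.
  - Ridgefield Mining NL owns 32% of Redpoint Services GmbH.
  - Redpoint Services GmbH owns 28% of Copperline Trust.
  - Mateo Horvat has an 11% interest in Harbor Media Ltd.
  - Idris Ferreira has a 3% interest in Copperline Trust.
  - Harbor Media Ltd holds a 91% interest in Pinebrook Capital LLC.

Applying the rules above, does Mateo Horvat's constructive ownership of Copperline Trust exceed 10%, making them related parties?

Yes

By parent–child attribution (R2), Mateo Horvat is treated as owning Ingrid Horvat's 57% interest in Ridgefield Mining NL.
Chain via Harbor Media Ltd → Pinebrook Capital LLC (R3): 11% × 91% × 59% = 5.9059% of Copperline Trust.
Chain via Ridgefield Mining NL → Redpoint Services GmbH (R3): 57% × 32% × 28% = 5.1072% of Copperline Trust.
Aggregating (R1): 5.9059% + 5.1072% = 11.0131%.
11.0131% exceeds the 10% threshold, so Mateo is a related party to Copperline Trust.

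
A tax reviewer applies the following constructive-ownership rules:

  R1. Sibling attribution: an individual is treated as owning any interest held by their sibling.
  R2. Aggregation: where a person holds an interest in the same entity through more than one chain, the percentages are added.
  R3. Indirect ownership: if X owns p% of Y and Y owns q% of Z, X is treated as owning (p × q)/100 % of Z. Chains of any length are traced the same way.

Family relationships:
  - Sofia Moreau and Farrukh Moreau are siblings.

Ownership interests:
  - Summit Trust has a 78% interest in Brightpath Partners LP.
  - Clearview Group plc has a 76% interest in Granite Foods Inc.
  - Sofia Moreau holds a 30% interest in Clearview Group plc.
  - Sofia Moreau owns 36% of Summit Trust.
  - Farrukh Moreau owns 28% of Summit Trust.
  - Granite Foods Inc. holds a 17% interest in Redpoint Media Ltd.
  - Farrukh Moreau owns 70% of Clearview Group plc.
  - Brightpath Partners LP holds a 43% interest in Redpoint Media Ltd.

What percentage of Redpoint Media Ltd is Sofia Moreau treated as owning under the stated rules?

By sibling attribution (R1), Sofia Moreau is treated as also owning Farrukh Moreau's interest in Summit Trust, giving 36% + 28% = 64%.
By sibling attribution (R1), Sofia Moreau is treated as also owning Farrukh Moreau's interest in Clearview Group plc, giving 30% + 70% = 100%.
Chain via Summit Trust → Brightpath Partners LP (R3): 64% × 78% × 43% = 21.4656% of Redpoint Media Ltd.
Chain via Clearview Group plc → Granite Foods Inc. (R3): 100% × 76% × 17% = 12.92% of Redpoint Media Ltd.
Aggregating (R2): 21.4656% + 12.92% = 34.3856%.

34.3856%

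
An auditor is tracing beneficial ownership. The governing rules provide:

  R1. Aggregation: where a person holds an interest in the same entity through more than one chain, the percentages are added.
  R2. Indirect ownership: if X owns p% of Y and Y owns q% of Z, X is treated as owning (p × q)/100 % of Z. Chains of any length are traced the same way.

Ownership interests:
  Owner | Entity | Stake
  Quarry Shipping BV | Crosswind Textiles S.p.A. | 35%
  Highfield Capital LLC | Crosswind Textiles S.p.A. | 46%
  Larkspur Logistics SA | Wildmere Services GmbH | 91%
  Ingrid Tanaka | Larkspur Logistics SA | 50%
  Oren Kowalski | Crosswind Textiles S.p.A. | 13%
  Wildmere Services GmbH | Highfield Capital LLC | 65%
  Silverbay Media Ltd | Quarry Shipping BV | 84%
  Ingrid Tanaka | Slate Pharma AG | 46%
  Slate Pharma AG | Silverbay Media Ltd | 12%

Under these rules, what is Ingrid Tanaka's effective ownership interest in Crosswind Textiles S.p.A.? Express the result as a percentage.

Chain via Larkspur Logistics SA → Wildmere Services GmbH → Highfield Capital LLC (R2): 50% × 91% × 65% × 46% = 13.6045% of Crosswind Textiles S.p.A.
Chain via Slate Pharma AG → Silverbay Media Ltd → Quarry Shipping BV (R2): 46% × 12% × 84% × 35% = 1.62288% of Crosswind Textiles S.p.A.
Aggregating (R1): 13.6045% + 1.62288% = 15.22738%.

15.22738%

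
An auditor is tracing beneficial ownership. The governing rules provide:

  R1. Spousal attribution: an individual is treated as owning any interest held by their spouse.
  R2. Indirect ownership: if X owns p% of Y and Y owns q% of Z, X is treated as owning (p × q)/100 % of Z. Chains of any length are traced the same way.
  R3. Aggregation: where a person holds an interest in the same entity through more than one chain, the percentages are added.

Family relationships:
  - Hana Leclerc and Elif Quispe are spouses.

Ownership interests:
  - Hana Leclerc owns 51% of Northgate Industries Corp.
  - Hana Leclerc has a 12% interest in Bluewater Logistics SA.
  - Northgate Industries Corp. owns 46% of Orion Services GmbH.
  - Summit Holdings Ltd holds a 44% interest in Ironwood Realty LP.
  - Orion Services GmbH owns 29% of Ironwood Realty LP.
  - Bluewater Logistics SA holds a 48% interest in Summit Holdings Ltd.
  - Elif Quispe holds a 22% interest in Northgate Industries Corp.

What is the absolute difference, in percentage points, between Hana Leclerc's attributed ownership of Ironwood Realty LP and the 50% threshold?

By spousal attribution (R1), Hana Leclerc is treated as also owning Elif Quispe's interest in Northgate Industries Corp, giving 51% + 22% = 73%.
Chain via Northgate Industries Corp. → Orion Services GmbH (R2): 73% × 46% × 29% = 9.7382% of Ironwood Realty LP.
Chain via Bluewater Logistics SA → Summit Holdings Ltd (R2): 12% × 48% × 44% = 2.5344% of Ironwood Realty LP.
Aggregating (R3): 9.7382% + 2.5344% = 12.2726%.
12.2726% falls short of the 50% threshold by 37.7274 percentage points.

37.7274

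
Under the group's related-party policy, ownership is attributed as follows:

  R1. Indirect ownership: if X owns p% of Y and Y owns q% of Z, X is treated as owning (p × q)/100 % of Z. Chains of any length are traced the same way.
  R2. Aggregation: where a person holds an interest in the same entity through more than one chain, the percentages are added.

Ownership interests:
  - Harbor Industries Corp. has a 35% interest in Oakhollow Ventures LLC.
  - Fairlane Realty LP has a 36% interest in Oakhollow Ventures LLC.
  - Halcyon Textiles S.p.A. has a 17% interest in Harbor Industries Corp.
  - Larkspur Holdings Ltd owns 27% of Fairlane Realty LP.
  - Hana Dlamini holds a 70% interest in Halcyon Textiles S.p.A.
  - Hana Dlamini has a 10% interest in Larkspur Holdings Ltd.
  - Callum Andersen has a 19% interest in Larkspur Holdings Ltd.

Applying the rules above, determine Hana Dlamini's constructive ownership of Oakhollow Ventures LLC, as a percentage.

5.137%

Chain via Larkspur Holdings Ltd → Fairlane Realty LP (R1): 10% × 27% × 36% = 0.972% of Oakhollow Ventures LLC.
Chain via Halcyon Textiles S.p.A. → Harbor Industries Corp. (R1): 70% × 17% × 35% = 4.165% of Oakhollow Ventures LLC.
Aggregating (R2): 0.972% + 4.165% = 5.137%.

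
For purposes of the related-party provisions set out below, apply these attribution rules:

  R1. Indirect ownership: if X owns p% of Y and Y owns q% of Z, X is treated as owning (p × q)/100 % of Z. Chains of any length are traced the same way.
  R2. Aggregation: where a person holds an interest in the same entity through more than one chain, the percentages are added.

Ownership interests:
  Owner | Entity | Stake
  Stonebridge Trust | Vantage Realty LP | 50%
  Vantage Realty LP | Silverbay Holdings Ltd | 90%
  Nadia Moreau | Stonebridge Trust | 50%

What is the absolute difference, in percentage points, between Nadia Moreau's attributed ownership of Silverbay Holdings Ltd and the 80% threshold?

57.5

Chain via Stonebridge Trust → Vantage Realty LP (R1): 50% × 50% × 90% = 22.5% of Silverbay Holdings Ltd.
22.5% falls short of the 80% threshold by 57.5 percentage points.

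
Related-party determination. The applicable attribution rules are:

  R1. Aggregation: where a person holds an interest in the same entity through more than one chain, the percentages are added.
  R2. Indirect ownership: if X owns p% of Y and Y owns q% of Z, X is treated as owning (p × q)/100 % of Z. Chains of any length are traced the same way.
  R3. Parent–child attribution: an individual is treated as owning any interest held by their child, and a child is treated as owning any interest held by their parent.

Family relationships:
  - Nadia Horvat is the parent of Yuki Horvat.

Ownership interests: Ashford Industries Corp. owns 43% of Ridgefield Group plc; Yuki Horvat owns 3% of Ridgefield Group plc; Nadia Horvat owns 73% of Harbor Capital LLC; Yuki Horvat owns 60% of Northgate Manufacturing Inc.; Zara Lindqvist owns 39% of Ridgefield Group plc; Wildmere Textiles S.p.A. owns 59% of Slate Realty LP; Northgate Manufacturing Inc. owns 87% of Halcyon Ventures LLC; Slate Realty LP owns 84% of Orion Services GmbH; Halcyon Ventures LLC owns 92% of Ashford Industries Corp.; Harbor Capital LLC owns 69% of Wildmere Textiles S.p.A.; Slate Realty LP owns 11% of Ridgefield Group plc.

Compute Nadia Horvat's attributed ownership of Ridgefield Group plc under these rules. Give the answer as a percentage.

By parent–child attribution (R3), Nadia Horvat is treated as owning Yuki Horvat's 60% interest in Northgate Manufacturing Inc.
By parent–child attribution (R3), Nadia Horvat is treated as owning Yuki Horvat's 3% interest in Ridgefield Group plc.
Chain via Harbor Capital LLC → Wildmere Textiles S.p.A. → Slate Realty LP (R2): 73% × 69% × 59% × 11% = 3.269013% of Ridgefield Group plc.
Chain via Northgate Manufacturing Inc. → Halcyon Ventures LLC → Ashford Industries Corp. (R2): 60% × 87% × 92% × 43% = 20.65032% of Ridgefield Group plc.
Direct interest in Ridgefield Group plc: 3%.
Aggregating (R1): 3.269013% + 20.65032% + 3% = 26.919333%.

26.919333%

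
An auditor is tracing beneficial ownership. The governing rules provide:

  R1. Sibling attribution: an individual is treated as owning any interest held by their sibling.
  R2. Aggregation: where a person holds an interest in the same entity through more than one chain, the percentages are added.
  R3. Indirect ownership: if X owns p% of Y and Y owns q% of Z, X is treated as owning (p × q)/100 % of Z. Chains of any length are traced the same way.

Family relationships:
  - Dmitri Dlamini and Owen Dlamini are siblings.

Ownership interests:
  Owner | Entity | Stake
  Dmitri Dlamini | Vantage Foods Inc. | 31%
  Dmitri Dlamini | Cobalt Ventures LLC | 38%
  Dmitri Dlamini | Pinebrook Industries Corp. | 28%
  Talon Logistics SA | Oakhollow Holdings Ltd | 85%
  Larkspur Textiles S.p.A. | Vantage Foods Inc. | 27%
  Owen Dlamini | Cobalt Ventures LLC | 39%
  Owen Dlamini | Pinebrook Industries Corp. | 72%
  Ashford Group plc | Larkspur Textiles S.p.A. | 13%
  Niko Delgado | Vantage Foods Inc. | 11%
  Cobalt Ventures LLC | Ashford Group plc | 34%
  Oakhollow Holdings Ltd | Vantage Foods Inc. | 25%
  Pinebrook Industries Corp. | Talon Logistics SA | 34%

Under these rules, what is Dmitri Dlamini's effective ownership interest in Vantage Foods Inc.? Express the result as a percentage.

39.143918%

By sibling attribution (R1), Dmitri Dlamini is treated as also owning Owen Dlamini's interest in Cobalt Ventures LLC, giving 38% + 39% = 77%.
By sibling attribution (R1), Dmitri Dlamini is treated as also owning Owen Dlamini's interest in Pinebrook Industries Corp, giving 28% + 72% = 100%.
Chain via Cobalt Ventures LLC → Ashford Group plc → Larkspur Textiles S.p.A. (R3): 77% × 34% × 13% × 27% = 0.918918% of Vantage Foods Inc.
Chain via Pinebrook Industries Corp. → Talon Logistics SA → Oakhollow Holdings Ltd (R3): 100% × 34% × 85% × 25% = 7.225% of Vantage Foods Inc.
Direct interest in Vantage Foods Inc: 31%.
Aggregating (R2): 0.918918% + 7.225% + 31% = 39.143918%.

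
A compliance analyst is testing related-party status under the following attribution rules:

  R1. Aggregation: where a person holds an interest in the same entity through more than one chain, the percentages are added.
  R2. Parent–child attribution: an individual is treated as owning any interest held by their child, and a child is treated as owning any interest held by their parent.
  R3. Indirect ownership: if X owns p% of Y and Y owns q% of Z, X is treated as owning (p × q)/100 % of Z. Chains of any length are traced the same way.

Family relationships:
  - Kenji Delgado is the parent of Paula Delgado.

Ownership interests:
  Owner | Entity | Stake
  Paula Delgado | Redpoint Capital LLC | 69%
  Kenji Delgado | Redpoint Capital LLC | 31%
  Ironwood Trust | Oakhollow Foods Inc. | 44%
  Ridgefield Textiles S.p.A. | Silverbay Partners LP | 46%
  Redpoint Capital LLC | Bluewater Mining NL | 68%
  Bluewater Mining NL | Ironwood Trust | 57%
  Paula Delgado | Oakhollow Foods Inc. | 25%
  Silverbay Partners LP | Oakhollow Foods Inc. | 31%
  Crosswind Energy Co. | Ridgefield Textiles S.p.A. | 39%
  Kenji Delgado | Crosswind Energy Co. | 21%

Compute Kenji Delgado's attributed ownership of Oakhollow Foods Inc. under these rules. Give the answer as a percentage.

43.222294%

By parent–child attribution (R2), Kenji Delgado is treated as also owning Paula Delgado's interest in Redpoint Capital LLC, giving 31% + 69% = 100%.
By parent–child attribution (R2), Kenji Delgado is treated as owning Paula Delgado's 25% interest in Oakhollow Foods Inc.
Chain via Redpoint Capital LLC → Bluewater Mining NL → Ironwood Trust (R3): 100% × 68% × 57% × 44% = 17.0544% of Oakhollow Foods Inc.
Chain via Crosswind Energy Co. → Ridgefield Textiles S.p.A. → Silverbay Partners LP (R3): 21% × 39% × 46% × 31% = 1.167894% of Oakhollow Foods Inc.
Direct interest in Oakhollow Foods Inc: 25%.
Aggregating (R1): 17.0544% + 1.167894% + 25% = 43.222294%.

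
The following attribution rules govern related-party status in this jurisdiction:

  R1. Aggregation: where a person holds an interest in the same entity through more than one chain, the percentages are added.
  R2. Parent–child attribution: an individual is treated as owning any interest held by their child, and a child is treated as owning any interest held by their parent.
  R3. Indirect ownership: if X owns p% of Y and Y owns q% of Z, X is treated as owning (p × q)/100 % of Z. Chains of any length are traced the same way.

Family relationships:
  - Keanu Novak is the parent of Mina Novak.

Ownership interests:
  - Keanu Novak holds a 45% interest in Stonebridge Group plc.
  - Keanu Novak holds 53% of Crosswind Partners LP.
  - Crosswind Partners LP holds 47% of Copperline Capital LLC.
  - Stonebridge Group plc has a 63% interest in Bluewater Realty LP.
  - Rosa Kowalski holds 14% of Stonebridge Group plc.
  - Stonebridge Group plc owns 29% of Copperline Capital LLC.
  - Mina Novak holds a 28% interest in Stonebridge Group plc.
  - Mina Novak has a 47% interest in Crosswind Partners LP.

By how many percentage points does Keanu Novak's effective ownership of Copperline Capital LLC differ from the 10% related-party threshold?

58.17

By parent–child attribution (R2), Keanu Novak is treated as also owning Mina Novak's interest in Crosswind Partners LP, giving 53% + 47% = 100%.
By parent–child attribution (R2), Keanu Novak is treated as also owning Mina Novak's interest in Stonebridge Group plc, giving 45% + 28% = 73%.
Chain via Crosswind Partners LP (R3): 100% × 47% = 47% of Copperline Capital LLC.
Chain via Stonebridge Group plc (R3): 73% × 29% = 21.17% of Copperline Capital LLC.
Aggregating (R1): 47% + 21.17% = 68.17%.
68.17% exceeds the 10% threshold by 58.17 percentage points.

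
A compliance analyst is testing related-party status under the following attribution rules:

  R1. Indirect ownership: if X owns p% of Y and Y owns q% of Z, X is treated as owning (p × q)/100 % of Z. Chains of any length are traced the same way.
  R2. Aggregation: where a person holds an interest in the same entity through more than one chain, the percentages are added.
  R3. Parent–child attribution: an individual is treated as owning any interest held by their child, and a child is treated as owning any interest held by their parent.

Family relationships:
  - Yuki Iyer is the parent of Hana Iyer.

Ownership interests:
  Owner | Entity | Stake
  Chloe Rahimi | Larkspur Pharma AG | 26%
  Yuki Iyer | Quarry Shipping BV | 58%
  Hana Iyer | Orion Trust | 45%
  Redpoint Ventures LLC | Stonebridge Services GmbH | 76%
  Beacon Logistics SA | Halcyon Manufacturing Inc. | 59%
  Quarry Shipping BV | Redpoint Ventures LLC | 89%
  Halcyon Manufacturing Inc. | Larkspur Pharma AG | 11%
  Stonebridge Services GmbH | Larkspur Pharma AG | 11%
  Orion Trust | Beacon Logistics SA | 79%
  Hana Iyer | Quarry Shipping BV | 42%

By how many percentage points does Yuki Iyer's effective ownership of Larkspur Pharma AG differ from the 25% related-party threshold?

15.252405

By parent–child attribution (R3), Yuki Iyer is treated as also owning Hana Iyer's interest in Quarry Shipping BV, giving 58% + 42% = 100%.
By parent–child attribution (R3), Yuki Iyer is treated as owning Hana Iyer's 45% interest in Orion Trust.
Chain via Quarry Shipping BV → Redpoint Ventures LLC → Stonebridge Services GmbH (R1): 100% × 89% × 76% × 11% = 7.4404% of Larkspur Pharma AG.
Chain via Orion Trust → Beacon Logistics SA → Halcyon Manufacturing Inc. (R1): 45% × 79% × 59% × 11% = 2.307195% of Larkspur Pharma AG.
Aggregating (R2): 7.4404% + 2.307195% = 9.747595%.
9.747595% falls short of the 25% threshold by 15.252405 percentage points.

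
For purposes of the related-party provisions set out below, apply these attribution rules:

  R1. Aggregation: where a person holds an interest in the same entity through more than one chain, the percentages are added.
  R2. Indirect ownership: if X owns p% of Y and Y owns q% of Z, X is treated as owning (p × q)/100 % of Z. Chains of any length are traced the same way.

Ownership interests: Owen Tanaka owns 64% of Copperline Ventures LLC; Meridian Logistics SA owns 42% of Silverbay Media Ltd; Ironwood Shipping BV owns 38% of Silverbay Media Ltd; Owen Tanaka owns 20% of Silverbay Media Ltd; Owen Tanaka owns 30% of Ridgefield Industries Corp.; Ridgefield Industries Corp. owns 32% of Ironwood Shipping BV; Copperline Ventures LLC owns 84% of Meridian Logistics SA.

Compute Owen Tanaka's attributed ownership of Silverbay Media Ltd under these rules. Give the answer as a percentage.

Chain via Copperline Ventures LLC → Meridian Logistics SA (R2): 64% × 84% × 42% = 22.5792% of Silverbay Media Ltd.
Chain via Ridgefield Industries Corp. → Ironwood Shipping BV (R2): 30% × 32% × 38% = 3.648% of Silverbay Media Ltd.
Direct interest in Silverbay Media Ltd: 20%.
Aggregating (R1): 22.5792% + 3.648% + 20% = 46.2272%.

46.2272%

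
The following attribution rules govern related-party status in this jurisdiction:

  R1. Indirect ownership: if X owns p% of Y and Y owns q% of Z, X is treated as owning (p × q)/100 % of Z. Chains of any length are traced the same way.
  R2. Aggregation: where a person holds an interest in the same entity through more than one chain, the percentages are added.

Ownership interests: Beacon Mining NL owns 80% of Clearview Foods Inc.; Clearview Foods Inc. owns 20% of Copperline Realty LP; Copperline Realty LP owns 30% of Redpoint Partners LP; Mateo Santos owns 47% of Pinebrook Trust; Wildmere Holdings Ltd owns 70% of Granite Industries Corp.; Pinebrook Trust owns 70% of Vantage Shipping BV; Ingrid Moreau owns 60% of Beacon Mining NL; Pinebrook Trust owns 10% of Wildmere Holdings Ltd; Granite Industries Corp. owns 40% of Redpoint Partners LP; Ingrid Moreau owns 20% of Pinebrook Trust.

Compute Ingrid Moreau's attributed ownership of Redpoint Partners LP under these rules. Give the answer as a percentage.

3.44%

Chain via Beacon Mining NL → Clearview Foods Inc. → Copperline Realty LP (R1): 60% × 80% × 20% × 30% = 2.88% of Redpoint Partners LP.
Chain via Pinebrook Trust → Wildmere Holdings Ltd → Granite Industries Corp. (R1): 20% × 10% × 70% × 40% = 0.56% of Redpoint Partners LP.
Aggregating (R2): 2.88% + 0.56% = 3.44%.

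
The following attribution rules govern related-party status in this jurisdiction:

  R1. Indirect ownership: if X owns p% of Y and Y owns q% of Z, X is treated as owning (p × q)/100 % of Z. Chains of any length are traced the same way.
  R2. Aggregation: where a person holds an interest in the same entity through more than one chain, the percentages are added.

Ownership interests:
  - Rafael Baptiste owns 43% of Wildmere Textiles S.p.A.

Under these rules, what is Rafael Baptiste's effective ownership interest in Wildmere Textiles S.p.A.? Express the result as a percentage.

43%

Direct interest in Wildmere Textiles S.p.A: 43%.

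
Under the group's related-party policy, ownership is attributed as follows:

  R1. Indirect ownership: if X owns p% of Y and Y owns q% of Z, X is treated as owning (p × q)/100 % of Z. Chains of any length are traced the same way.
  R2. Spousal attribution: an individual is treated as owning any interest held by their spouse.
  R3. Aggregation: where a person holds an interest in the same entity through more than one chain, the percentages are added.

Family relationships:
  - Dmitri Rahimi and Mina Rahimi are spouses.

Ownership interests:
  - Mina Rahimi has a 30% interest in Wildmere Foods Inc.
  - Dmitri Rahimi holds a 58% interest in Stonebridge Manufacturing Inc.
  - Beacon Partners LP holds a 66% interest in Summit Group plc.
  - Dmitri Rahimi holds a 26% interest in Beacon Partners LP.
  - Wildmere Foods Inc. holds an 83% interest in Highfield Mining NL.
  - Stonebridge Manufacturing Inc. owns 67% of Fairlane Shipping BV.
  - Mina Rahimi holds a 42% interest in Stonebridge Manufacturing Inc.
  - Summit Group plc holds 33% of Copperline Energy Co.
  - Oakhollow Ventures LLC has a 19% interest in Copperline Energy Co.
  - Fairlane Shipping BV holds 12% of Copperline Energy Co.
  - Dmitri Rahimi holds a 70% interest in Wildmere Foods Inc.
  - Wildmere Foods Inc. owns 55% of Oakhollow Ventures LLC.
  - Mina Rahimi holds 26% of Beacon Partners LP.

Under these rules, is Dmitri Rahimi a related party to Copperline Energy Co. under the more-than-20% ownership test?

Yes

By spousal attribution (R2), Dmitri Rahimi is treated as also owning Mina Rahimi's interest in Stonebridge Manufacturing Inc, giving 58% + 42% = 100%.
By spousal attribution (R2), Dmitri Rahimi is treated as also owning Mina Rahimi's interest in Wildmere Foods Inc, giving 70% + 30% = 100%.
By spousal attribution (R2), Dmitri Rahimi is treated as also owning Mina Rahimi's interest in Beacon Partners LP, giving 26% + 26% = 52%.
Chain via Stonebridge Manufacturing Inc. → Fairlane Shipping BV (R1): 100% × 67% × 12% = 8.04% of Copperline Energy Co.
Chain via Wildmere Foods Inc. → Oakhollow Ventures LLC (R1): 100% × 55% × 19% = 10.45% of Copperline Energy Co.
Chain via Beacon Partners LP → Summit Group plc (R1): 52% × 66% × 33% = 11.3256% of Copperline Energy Co.
Aggregating (R3): 8.04% + 10.45% + 11.3256% = 29.8156%.
29.8156% exceeds the 20% threshold, so Dmitri is a related party to Copperline Energy Co.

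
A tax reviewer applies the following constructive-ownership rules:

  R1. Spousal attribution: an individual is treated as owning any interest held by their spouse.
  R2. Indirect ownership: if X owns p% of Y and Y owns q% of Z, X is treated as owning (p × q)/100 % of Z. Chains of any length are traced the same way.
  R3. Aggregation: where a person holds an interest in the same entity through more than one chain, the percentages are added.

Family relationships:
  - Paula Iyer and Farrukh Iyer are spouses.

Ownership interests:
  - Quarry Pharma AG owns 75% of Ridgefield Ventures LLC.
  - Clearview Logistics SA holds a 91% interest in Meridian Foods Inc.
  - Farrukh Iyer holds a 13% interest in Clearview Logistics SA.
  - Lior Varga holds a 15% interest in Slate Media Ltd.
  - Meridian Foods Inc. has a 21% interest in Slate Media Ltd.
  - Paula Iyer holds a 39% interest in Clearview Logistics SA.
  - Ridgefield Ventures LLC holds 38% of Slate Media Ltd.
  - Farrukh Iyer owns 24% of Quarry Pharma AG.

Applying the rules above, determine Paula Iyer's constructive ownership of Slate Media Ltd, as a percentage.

16.7772%

By spousal attribution (R1), Paula Iyer is treated as also owning Farrukh Iyer's interest in Clearview Logistics SA, giving 39% + 13% = 52%.
By spousal attribution (R1), Paula Iyer is treated as owning Farrukh Iyer's 24% interest in Quarry Pharma AG.
Chain via Clearview Logistics SA → Meridian Foods Inc. (R2): 52% × 91% × 21% = 9.9372% of Slate Media Ltd.
Chain via Quarry Pharma AG → Ridgefield Ventures LLC (R2): 24% × 75% × 38% = 6.84% of Slate Media Ltd.
Aggregating (R3): 9.9372% + 6.84% = 16.7772%.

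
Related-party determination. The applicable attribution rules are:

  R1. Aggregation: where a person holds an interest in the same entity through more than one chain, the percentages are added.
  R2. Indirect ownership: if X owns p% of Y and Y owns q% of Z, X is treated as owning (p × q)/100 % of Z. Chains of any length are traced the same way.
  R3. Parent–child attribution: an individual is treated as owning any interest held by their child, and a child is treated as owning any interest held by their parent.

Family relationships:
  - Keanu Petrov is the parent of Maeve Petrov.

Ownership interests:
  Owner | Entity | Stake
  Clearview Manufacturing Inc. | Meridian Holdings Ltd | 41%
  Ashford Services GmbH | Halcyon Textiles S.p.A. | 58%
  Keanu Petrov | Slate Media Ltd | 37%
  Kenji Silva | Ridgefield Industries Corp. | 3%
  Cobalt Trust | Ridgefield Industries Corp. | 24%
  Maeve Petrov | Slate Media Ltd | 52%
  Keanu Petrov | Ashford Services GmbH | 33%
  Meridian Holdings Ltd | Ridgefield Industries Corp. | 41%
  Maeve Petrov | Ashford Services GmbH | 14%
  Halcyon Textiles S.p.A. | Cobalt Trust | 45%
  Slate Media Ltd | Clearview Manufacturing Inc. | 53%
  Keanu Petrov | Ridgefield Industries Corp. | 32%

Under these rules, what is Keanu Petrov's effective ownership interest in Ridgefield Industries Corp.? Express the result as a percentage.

42.873357%

By parent–child attribution (R3), Keanu Petrov is treated as also owning Maeve Petrov's interest in Ashford Services GmbH, giving 33% + 14% = 47%.
By parent–child attribution (R3), Keanu Petrov is treated as also owning Maeve Petrov's interest in Slate Media Ltd, giving 37% + 52% = 89%.
Chain via Ashford Services GmbH → Halcyon Textiles S.p.A. → Cobalt Trust (R2): 47% × 58% × 45% × 24% = 2.94408% of Ridgefield Industries Corp.
Chain via Slate Media Ltd → Clearview Manufacturing Inc. → Meridian Holdings Ltd (R2): 89% × 53% × 41% × 41% = 7.929277% of Ridgefield Industries Corp.
Direct interest in Ridgefield Industries Corp: 32%.
Aggregating (R1): 2.94408% + 7.929277% + 32% = 42.873357%.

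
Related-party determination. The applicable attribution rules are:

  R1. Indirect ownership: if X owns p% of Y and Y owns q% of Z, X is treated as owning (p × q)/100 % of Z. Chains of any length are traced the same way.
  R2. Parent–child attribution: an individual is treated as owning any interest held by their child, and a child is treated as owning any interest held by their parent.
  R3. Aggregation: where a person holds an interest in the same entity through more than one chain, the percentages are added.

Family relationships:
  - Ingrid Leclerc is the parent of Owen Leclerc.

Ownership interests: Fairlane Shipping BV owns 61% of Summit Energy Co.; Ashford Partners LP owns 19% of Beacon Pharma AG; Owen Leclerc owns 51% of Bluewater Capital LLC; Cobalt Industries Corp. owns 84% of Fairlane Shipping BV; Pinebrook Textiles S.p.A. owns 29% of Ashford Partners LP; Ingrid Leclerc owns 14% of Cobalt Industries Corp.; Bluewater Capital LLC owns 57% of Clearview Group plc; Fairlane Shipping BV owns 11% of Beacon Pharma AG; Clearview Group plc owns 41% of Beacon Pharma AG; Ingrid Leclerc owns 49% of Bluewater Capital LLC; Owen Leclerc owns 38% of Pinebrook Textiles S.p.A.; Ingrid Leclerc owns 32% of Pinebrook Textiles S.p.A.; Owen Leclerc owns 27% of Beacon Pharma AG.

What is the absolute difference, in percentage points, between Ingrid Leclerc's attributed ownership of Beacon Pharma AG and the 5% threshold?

By parent–child attribution (R2), Ingrid Leclerc is treated as also owning Owen Leclerc's interest in Pinebrook Textiles S.p.A, giving 32% + 38% = 70%.
By parent–child attribution (R2), Ingrid Leclerc is treated as also owning Owen Leclerc's interest in Bluewater Capital LLC, giving 49% + 51% = 100%.
By parent–child attribution (R2), Ingrid Leclerc is treated as owning Owen Leclerc's 27% interest in Beacon Pharma AG.
Chain via Pinebrook Textiles S.p.A. → Ashford Partners LP (R1): 70% × 29% × 19% = 3.857% of Beacon Pharma AG.
Chain via Bluewater Capital LLC → Clearview Group plc (R1): 100% × 57% × 41% = 23.37% of Beacon Pharma AG.
Chain via Cobalt Industries Corp. → Fairlane Shipping BV (R1): 14% × 84% × 11% = 1.2936% of Beacon Pharma AG.
Direct interest in Beacon Pharma AG: 27%.
Aggregating (R3): 3.857% + 23.37% + 1.2936% + 27% = 55.5206%.
55.5206% exceeds the 5% threshold by 50.5206 percentage points.

50.5206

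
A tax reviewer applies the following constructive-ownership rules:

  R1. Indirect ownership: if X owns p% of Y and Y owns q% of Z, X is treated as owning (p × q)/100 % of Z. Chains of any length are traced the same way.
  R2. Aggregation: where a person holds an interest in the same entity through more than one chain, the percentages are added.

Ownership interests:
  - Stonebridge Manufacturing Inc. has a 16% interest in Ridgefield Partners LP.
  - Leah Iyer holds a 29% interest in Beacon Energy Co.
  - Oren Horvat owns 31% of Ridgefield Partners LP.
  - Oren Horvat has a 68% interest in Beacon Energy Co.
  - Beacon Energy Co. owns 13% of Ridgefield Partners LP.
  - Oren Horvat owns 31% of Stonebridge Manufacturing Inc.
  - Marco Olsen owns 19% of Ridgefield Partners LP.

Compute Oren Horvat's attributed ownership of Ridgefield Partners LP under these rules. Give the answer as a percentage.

44.8%

Chain via Beacon Energy Co. (R1): 68% × 13% = 8.84% of Ridgefield Partners LP.
Chain via Stonebridge Manufacturing Inc. (R1): 31% × 16% = 4.96% of Ridgefield Partners LP.
Direct interest in Ridgefield Partners LP: 31%.
Aggregating (R2): 8.84% + 4.96% + 31% = 44.8%.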